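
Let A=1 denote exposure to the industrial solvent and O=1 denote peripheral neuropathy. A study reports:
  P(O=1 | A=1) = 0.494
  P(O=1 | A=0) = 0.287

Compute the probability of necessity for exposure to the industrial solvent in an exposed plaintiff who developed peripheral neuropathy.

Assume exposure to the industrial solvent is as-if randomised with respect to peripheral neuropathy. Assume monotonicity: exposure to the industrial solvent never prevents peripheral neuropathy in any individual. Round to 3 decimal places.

PN ≈ 0.419

Let p₁ = 0.494, p₀ = 0.287.
Under exogeneity and monotonicity, PN = (p₁ − p₀) / p₁.
PN = (0.494 − 0.287) / 0.494 = 0.207 / 0.494 ≈ 0.4190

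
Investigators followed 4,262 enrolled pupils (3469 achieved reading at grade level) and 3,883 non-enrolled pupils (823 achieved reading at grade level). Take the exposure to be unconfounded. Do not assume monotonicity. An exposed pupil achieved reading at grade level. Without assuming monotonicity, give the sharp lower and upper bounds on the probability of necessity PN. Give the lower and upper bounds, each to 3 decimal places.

p₁ = P(outcome | exposed) = 3469/4262 = 0.81394
p₀ = P(outcome | unexposed) = 823/3883 = 0.21195
Under exogeneity alone the bounds on PN are max{0,(p₁−p₀)/p₁} ≤ PN ≤ min{1,(1−p₀)/p₁}.
  lower = (p₁ − p₀)/p₁ = 0.60199 / 0.81394 ≈ 0.7396
  upper = min{1, (1 − p₀)/p₁} = 0.78805 / 0.81394 ≈ 0.9682

0.740 ≤ PN ≤ 0.968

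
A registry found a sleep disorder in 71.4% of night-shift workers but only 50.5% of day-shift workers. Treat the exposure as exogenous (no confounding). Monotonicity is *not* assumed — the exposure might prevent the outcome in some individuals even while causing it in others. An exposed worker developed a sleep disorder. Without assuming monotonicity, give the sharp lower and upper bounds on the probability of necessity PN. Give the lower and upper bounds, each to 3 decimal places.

0.293 ≤ PN ≤ 0.693

p₁ = 0.714, p₀ = 0.505.
Under exogeneity alone the bounds on PN are max{0,(p₁−p₀)/p₁} ≤ PN ≤ min{1,(1−p₀)/p₁}.
  lower = (p₁ − p₀)/p₁ = 0.209 / 0.714 ≈ 0.2927
  upper = min{1, (1 − p₀)/p₁} = 0.495 / 0.714 ≈ 0.6933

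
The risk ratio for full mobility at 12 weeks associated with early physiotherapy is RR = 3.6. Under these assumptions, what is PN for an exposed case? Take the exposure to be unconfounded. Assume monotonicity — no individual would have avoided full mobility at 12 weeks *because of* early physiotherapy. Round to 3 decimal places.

PN ≈ 0.722

Under exogeneity and monotonicity, PN = (RR − 1) / RR = 1 − 1/RR.
PN = (3.6 − 1) / 3.6 = 2.6 / 3.6 ≈ 0.7222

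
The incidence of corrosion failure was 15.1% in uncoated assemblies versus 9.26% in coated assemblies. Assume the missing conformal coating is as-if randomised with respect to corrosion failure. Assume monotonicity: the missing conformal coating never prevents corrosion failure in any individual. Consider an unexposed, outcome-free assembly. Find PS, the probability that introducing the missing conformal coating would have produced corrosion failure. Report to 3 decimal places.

PS ≈ 0.064

p₁ = 0.151, p₀ = 0.0926.
Under exogeneity and monotonicity, PS = (p₁ − p₀) / (1 − p₀).
PS = (0.151 − 0.0926) / (1 − 0.0926) = 0.0584 / 0.9074 ≈ 0.0644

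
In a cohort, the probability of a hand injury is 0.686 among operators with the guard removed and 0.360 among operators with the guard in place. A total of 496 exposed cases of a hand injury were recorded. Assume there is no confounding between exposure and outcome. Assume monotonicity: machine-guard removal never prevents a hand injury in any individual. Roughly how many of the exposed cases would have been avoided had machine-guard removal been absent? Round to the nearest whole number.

about 236 cases

Let p₁ = 0.686, p₀ = 0.36.
PN = (p₁ − p₀)/p₁ = (0.686 − 0.36) / 0.686 ≈ 0.47522.
Attributable cases ≈ PN × (exposed cases) = 0.47522 × 496 ≈ 235.71.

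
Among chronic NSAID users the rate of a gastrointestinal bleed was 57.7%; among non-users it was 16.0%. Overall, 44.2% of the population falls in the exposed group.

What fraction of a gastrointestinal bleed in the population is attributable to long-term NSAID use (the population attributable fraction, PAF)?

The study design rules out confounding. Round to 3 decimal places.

PAF ≈ 0.535

p₁ = 0.577, p₀ = 0.16.
Overall risk P(Y=1) = π·p₁ + (1−π)·p₀ = 0.442×0.577 + 0.558×0.16 = 0.34431.
Under exogeneity, PAF = [P(Y=1) − p₀] / P(Y=1).
PAF = (0.34431 − 0.16) / 0.34431 ≈ 0.5353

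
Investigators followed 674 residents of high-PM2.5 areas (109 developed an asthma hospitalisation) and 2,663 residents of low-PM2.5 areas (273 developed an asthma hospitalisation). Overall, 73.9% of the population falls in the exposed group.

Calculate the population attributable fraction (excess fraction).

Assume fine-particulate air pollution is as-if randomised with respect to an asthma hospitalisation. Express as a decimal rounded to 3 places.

p₁ = P(outcome | exposed) = 109/674 = 0.16172
p₀ = P(outcome | unexposed) = 273/2663 = 0.10252
Overall risk P(Y=1) = π·p₁ + (1−π)·p₀ = 0.739×0.16172 + 0.261×0.10252 = 0.14627.
Under exogeneity, PAF = [P(Y=1) − p₀] / P(Y=1).
PAF = (0.14627 − 0.10252) / 0.14627 ≈ 0.2991

PAF ≈ 0.299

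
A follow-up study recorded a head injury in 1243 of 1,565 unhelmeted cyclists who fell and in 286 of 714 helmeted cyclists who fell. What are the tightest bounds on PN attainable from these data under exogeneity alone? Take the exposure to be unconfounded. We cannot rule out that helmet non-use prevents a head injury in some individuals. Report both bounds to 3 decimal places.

0.496 ≤ PN ≤ 0.755

p₁ = P(outcome | exposed) = 1243/1565 = 0.79425
p₀ = P(outcome | unexposed) = 286/714 = 0.40056
Under exogeneity alone the bounds on PN are max{0,(p₁−p₀)/p₁} ≤ PN ≤ min{1,(1−p₀)/p₁}.
  lower = (p₁ − p₀)/p₁ = 0.39369 / 0.79425 ≈ 0.4957
  upper = min{1, (1 − p₀)/p₁} = 0.59944 / 0.79425 ≈ 0.7547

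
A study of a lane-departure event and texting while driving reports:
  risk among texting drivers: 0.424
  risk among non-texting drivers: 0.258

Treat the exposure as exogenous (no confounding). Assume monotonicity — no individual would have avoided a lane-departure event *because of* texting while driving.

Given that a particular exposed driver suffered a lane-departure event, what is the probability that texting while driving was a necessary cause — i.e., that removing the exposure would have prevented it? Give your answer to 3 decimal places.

PN ≈ 0.392

Let p₁ = 0.424, p₀ = 0.258.
Under exogeneity and monotonicity, PN = (p₁ − p₀) / p₁.
PN = (0.424 − 0.258) / 0.424 = 0.166 / 0.424 ≈ 0.3915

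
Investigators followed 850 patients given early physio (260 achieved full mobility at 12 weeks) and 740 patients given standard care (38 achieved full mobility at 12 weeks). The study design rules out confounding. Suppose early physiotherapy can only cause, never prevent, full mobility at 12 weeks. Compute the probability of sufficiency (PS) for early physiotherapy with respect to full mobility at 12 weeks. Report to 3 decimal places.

p₁ = P(outcome | exposed) = 260/850 = 0.30588
p₀ = P(outcome | unexposed) = 38/740 = 0.051351
Under exogeneity and monotonicity, PS = (p₁ − p₀) / (1 − p₀).
PS = (0.30588 − 0.051351) / (1 − 0.051351) = 0.25453 / 0.94865 ≈ 0.2683

PS ≈ 0.268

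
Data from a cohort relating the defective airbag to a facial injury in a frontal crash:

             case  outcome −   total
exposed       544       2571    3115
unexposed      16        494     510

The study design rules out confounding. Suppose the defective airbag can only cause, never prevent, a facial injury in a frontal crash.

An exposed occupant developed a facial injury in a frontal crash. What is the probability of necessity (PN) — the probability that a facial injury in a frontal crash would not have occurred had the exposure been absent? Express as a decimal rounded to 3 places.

p₁ = P(outcome | exposed) = 544/3115 = 0.17464
p₀ = P(outcome | unexposed) = 16/510 = 0.031373
Under exogeneity and monotonicity, PN = (p₁ − p₀)/p₁.
PN = (0.17464 − 0.031373) / 0.17464 ≈ 0.8204

PN ≈ 0.820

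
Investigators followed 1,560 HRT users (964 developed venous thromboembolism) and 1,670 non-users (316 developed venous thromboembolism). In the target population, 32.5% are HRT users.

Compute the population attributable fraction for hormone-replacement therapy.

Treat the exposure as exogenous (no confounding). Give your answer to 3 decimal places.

p₁ = P(outcome | exposed) = 964/1560 = 0.61795
p₀ = P(outcome | unexposed) = 316/1670 = 0.18922
Overall risk P(Y=1) = π·p₁ + (1−π)·p₀ = 0.325×0.61795 + 0.675×0.18922 = 0.32856.
Under exogeneity, PAF = [P(Y=1) − p₀] / P(Y=1).
PAF = (0.32856 − 0.18922) / 0.32856 ≈ 0.4241

PAF ≈ 0.424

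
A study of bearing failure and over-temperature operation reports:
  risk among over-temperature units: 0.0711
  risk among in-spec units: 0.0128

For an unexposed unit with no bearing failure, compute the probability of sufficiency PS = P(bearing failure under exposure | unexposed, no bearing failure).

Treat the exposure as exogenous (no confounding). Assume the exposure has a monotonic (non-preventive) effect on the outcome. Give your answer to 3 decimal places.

Let p₁ = 0.0711, p₀ = 0.0128.
Under exogeneity and monotonicity, PS = (p₁ − p₀) / (1 − p₀).
PS = (0.0711 − 0.0128) / (1 − 0.0128) = 0.0583 / 0.9872 ≈ 0.0591

PS ≈ 0.059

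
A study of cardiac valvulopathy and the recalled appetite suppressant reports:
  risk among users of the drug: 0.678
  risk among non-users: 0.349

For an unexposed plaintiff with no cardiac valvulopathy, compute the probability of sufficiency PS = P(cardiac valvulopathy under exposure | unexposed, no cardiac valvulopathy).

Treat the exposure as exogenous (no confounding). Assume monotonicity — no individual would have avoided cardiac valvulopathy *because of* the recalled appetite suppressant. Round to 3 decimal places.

Let p₁ = 0.678, p₀ = 0.349.
Under exogeneity and monotonicity, PS = (p₁ − p₀) / (1 − p₀).
PS = (0.678 − 0.349) / (1 − 0.349) = 0.329 / 0.651 ≈ 0.5054

PS ≈ 0.505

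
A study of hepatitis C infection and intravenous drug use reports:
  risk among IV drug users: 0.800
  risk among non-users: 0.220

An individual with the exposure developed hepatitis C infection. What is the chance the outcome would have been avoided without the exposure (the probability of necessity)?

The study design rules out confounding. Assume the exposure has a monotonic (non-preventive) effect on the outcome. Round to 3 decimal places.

PN ≈ 0.725

Let p₁ = 0.8, p₀ = 0.22.
Under exogeneity and monotonicity, PN = (p₁ − p₀) / p₁.
PN = (0.8 − 0.22) / 0.8 = 0.58 / 0.8 ≈ 0.7250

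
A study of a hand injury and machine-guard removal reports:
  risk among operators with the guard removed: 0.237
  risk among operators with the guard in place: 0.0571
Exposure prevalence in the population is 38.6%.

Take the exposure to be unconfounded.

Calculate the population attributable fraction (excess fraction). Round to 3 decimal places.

PAF ≈ 0.549

Let p₁ = 0.237, p₀ = 0.0571.
Overall risk P(Y=1) = π·p₁ + (1−π)·p₀ = 0.386×0.237 + 0.614×0.0571 = 0.12654.
Under exogeneity, PAF = [P(Y=1) − p₀] / P(Y=1).
PAF = (0.12654 − 0.0571) / 0.12654 ≈ 0.5488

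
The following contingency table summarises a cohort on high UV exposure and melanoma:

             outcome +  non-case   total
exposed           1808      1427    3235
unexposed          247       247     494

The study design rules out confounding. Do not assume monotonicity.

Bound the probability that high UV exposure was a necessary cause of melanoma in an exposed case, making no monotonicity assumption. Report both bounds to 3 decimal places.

0.105 ≤ PN ≤ 0.895

p₁ = P(outcome | exposed) = 1808/3235 = 0.55889
p₀ = P(outcome | unexposed) = 247/494 = 0.5
Under exogeneity alone the bounds on PN are max{0,(p₁−p₀)/p₁} ≤ PN ≤ min{1,(1−p₀)/p₁}.
  lower = (p₁ − p₀)/p₁ = 0.058887 / 0.55889 ≈ 0.1054
  upper = min{1, (1 − p₀)/p₁} = 0.5 / 0.55889 ≈ 0.8946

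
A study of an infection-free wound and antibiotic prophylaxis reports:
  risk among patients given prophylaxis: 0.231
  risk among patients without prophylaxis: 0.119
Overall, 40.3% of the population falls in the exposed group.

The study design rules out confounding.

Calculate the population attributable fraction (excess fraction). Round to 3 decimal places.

PAF ≈ 0.275

Let p₁ = 0.231, p₀ = 0.119.
Overall risk P(Y=1) = π·p₁ + (1−π)·p₀ = 0.403×0.231 + 0.597×0.119 = 0.16414.
Under exogeneity, PAF = [P(Y=1) − p₀] / P(Y=1).
PAF = (0.16414 − 0.119) / 0.16414 ≈ 0.2750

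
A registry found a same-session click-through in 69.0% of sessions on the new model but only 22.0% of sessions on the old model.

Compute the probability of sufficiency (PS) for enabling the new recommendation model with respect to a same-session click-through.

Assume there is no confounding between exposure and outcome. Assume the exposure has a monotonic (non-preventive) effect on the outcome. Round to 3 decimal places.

PS ≈ 0.603

p₁ = 0.69, p₀ = 0.22.
Under exogeneity and monotonicity, PS = (p₁ − p₀) / (1 − p₀).
PS = (0.69 − 0.22) / (1 − 0.22) = 0.47 / 0.78 ≈ 0.6026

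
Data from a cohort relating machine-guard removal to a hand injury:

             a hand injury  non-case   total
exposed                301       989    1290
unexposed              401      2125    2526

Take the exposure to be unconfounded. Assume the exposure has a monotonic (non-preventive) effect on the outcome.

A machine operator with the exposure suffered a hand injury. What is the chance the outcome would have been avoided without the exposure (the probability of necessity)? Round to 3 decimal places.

PN ≈ 0.320

p₁ = P(outcome | exposed) = 301/1290 = 0.23333
p₀ = P(outcome | unexposed) = 401/2526 = 0.15875
Under exogeneity and monotonicity, PN = (p₁ − p₀) / p₁.
PN = (0.23333 − 0.15875) / 0.23333 = 0.074584 / 0.23333 ≈ 0.3196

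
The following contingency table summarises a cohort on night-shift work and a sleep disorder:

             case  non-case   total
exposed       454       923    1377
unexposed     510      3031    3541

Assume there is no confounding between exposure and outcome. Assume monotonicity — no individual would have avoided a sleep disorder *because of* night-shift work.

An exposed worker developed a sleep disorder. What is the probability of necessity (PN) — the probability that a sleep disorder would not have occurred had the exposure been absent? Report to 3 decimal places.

PN ≈ 0.563

p₁ = P(outcome | exposed) = 454/1377 = 0.3297
p₀ = P(outcome | unexposed) = 510/3541 = 0.14403
Under exogeneity and monotonicity, PN = (p₁ − p₀) / p₁.
PN = (0.3297 − 0.14403) / 0.3297 = 0.18568 / 0.3297 ≈ 0.5632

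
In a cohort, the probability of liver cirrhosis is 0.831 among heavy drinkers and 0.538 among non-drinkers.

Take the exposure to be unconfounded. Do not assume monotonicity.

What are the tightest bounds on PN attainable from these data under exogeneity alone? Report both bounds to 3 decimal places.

0.353 ≤ PN ≤ 0.556

Let p₁ = 0.831, p₀ = 0.538.
Under exogeneity alone the bounds on PN are max{0,(p₁−p₀)/p₁} ≤ PN ≤ min{1,(1−p₀)/p₁}.
  lower = (p₁ − p₀)/p₁ = 0.293 / 0.831 ≈ 0.3526
  upper = min{1, (1 − p₀)/p₁} = 0.462 / 0.831 ≈ 0.5560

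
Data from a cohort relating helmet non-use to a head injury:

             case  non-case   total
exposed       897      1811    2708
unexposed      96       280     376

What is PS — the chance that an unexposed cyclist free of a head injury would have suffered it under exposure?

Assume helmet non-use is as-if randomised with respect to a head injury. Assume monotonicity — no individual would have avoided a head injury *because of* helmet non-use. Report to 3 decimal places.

PS ≈ 0.102

p₁ = P(outcome | exposed) = 897/2708 = 0.33124
p₀ = P(outcome | unexposed) = 96/376 = 0.25532
Under exogeneity and monotonicity, PS = (p₁ − p₀)/(1 − p₀).
PS = (0.33124 − 0.25532) / 0.74468 ≈ 0.1020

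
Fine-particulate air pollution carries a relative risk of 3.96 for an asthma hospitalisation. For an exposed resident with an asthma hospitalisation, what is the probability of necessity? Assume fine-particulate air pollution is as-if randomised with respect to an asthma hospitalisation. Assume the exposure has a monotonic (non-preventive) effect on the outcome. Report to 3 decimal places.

PN ≈ 0.747

Under exogeneity and monotonicity, PN = (RR − 1) / RR = 1 − 1/RR.
PN = (3.96 − 1) / 3.96 = 2.96 / 3.96 ≈ 0.7475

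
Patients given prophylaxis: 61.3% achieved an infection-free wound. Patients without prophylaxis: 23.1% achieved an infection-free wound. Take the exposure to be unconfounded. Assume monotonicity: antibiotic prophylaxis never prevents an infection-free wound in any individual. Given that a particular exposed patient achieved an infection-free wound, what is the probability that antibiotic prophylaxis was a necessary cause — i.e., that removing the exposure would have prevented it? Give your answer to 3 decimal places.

PN ≈ 0.623

p₁ = 0.613, p₀ = 0.231.
Under exogeneity and monotonicity, PN = (p₁ − p₀) / p₁.
PN = (0.613 − 0.231) / 0.613 = 0.382 / 0.613 ≈ 0.6232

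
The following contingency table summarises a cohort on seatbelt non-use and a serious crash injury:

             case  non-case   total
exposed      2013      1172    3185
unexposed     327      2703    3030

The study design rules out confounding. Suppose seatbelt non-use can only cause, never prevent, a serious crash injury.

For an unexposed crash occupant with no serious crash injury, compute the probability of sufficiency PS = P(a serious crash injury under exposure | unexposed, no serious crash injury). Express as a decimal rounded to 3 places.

PS ≈ 0.588

p₁ = P(outcome | exposed) = 2013/3185 = 0.63203
p₀ = P(outcome | unexposed) = 327/3030 = 0.10792
Under exogeneity and monotonicity, PS = (p₁ − p₀) / (1 − p₀).
PS = (0.63203 − 0.10792) / (1 − 0.10792) = 0.5241 / 0.89208 ≈ 0.5875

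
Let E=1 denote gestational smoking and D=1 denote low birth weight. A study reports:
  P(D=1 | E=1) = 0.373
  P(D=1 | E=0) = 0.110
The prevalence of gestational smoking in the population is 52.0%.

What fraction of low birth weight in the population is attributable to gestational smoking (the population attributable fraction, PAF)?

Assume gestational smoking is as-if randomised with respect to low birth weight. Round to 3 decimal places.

PAF ≈ 0.554

Let p₁ = 0.373, p₀ = 0.11.
Overall risk P(Y=1) = π·p₁ + (1−π)·p₀ = 0.52×0.373 + 0.48×0.11 = 0.24676.
Under exogeneity, PAF = [P(Y=1) − p₀] / P(Y=1).
PAF = (0.24676 − 0.11) / 0.24676 ≈ 0.5542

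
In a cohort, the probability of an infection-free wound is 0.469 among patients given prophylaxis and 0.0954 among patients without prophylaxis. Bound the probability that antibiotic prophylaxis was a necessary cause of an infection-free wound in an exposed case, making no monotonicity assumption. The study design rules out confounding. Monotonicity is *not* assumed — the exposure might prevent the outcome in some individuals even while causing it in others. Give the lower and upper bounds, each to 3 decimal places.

0.797 ≤ PN ≤ 1.000

Let p₁ = 0.469, p₀ = 0.0954.
Under exogeneity alone the bounds on PN are max{0,(p₁−p₀)/p₁} ≤ PN ≤ min{1,(1−p₀)/p₁}.
  lower = (p₁ − p₀)/p₁ = 0.3736 / 0.469 ≈ 0.7966
  upper = min{1, (1 − p₀)/p₁} = 0.9046 / 0.469 ≈ 1.9288 → capped at 1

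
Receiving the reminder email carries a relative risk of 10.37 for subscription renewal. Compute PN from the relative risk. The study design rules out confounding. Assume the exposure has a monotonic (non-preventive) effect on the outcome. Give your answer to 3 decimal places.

PN ≈ 0.904

Under exogeneity and monotonicity, PN = (RR − 1) / RR = 1 − 1/RR.
PN = (10.37 − 1) / 10.37 = 9.37 / 10.37 ≈ 0.9036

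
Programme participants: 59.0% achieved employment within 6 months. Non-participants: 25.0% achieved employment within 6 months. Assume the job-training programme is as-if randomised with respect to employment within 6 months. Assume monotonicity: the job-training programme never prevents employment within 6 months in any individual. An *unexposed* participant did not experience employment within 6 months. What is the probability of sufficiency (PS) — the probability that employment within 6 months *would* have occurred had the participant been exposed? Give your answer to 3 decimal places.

PS ≈ 0.453

p₁ = 0.59, p₀ = 0.25.
Under exogeneity and monotonicity, PS = (p₁ − p₀) / (1 − p₀).
PS = (0.59 − 0.25) / (1 − 0.25) = 0.34 / 0.75 ≈ 0.4533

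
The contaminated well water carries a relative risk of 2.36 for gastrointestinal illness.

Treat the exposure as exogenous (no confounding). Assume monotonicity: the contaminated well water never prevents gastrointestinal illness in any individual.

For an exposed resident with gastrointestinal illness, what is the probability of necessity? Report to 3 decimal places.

PN ≈ 0.576

Under exogeneity and monotonicity, PN = (RR − 1) / RR = 1 − 1/RR.
PN = (2.36 − 1) / 2.36 = 1.36 / 2.36 ≈ 0.5763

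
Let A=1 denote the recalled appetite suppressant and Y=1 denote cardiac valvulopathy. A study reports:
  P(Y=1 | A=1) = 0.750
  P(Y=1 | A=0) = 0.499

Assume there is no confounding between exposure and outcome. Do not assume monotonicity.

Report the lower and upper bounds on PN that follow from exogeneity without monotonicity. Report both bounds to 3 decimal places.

0.335 ≤ PN ≤ 0.668

Let p₁ = 0.75, p₀ = 0.499.
Under exogeneity alone the bounds on PN are max{0,(p₁−p₀)/p₁} ≤ PN ≤ min{1,(1−p₀)/p₁}.
  lower = (p₁ − p₀)/p₁ = 0.251 / 0.75 ≈ 0.3347
  upper = min{1, (1 − p₀)/p₁} = 0.501 / 0.75 ≈ 0.6680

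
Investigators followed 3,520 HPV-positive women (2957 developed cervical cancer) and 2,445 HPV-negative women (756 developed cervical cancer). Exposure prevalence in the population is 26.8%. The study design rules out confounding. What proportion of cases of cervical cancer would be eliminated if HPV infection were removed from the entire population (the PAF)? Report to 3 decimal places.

PAF ≈ 0.315

p₁ = P(outcome | exposed) = 2957/3520 = 0.84006
p₀ = P(outcome | unexposed) = 756/2445 = 0.3092
Overall risk P(Y=1) = π·p₁ + (1−π)·p₀ = 0.268×0.84006 + 0.732×0.3092 = 0.45147.
Under exogeneity, PAF = [P(Y=1) − p₀] / P(Y=1).
PAF = (0.45147 − 0.3092) / 0.45147 ≈ 0.3151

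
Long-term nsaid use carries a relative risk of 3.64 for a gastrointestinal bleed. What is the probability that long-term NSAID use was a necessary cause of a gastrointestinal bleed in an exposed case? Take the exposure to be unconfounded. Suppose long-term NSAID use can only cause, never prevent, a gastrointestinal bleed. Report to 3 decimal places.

Under exogeneity and monotonicity, PN = (RR − 1) / RR = 1 − 1/RR.
PN = (3.64 − 1) / 3.64 = 2.64 / 3.64 ≈ 0.7253

PN ≈ 0.725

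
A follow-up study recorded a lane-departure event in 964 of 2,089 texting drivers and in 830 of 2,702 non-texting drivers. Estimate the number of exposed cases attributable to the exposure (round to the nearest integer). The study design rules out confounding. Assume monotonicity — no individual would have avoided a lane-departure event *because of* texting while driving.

about 322 cases

p₁ = P(outcome | exposed) = 964/2089 = 0.46146
p₀ = P(outcome | unexposed) = 830/2702 = 0.30718
PN = (p₁ − p₀)/p₁ = (0.46146 − 0.30718) / 0.46146 ≈ 0.33434.
Attributable cases ≈ PN × (exposed cases) = 0.33434 × 964 ≈ 322.30.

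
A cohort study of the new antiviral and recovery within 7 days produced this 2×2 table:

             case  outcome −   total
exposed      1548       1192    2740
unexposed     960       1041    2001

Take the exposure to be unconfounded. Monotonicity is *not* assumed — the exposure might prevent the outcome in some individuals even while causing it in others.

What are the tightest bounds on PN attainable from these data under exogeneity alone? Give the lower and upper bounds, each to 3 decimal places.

0.151 ≤ PN ≤ 0.921

p₁ = P(outcome | exposed) = 1548/2740 = 0.56496
p₀ = P(outcome | unexposed) = 960/2001 = 0.47976
Under exogeneity alone the bounds on PN are max{0,(p₁−p₀)/p₁} ≤ PN ≤ min{1,(1−p₀)/p₁}.
  lower = (p₁ − p₀)/p₁ = 0.085203 / 0.56496 ≈ 0.1508
  upper = min{1, (1 − p₀)/p₁} = 0.52024 / 0.56496 ≈ 0.9208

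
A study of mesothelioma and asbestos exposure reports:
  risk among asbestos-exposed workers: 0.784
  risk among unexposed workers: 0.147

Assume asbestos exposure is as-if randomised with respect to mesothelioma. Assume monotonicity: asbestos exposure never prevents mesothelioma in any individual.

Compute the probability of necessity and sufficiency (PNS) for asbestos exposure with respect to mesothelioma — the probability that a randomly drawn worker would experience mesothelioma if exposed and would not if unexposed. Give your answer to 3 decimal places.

PNS ≈ 0.637

Let p₁ = 0.784, p₀ = 0.147.
Under exogeneity and monotonicity, PNS = p₁ − p₀.
PNS = 0.784 − 0.147 = 0.637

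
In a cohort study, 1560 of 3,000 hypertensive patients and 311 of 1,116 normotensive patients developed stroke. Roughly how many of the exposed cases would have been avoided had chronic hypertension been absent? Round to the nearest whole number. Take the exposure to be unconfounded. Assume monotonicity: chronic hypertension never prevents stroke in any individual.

p₁ = P(outcome | exposed) = 1560/3000 = 0.52
p₀ = P(outcome | unexposed) = 311/1116 = 0.27867
PN = (p₁ − p₀)/p₁ = (0.52 − 0.27867) / 0.52 ≈ 0.46409.
Attributable cases ≈ PN × (exposed cases) = 0.46409 × 1560 ≈ 723.98.

about 724 cases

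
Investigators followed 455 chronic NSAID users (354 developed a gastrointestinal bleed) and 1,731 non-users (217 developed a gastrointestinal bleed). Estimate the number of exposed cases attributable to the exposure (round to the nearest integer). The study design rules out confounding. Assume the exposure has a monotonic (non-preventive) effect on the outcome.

about 297 cases

p₁ = P(outcome | exposed) = 354/455 = 0.77802
p₀ = P(outcome | unexposed) = 217/1731 = 0.12536
PN = (p₁ − p₀)/p₁ = (0.77802 − 0.12536) / 0.77802 ≈ 0.83887.
Attributable cases ≈ PN × (exposed cases) = 0.83887 × 354 ≈ 296.96.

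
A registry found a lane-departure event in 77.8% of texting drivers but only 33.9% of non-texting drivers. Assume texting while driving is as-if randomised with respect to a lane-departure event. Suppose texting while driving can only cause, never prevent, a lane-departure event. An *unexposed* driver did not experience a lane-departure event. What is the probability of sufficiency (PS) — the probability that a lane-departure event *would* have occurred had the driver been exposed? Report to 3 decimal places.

PS ≈ 0.664

p₁ = 0.778, p₀ = 0.339.
Under exogeneity and monotonicity, PS = (p₁ − p₀) / (1 − p₀).
PS = (0.778 − 0.339) / (1 − 0.339) = 0.439 / 0.661 ≈ 0.6641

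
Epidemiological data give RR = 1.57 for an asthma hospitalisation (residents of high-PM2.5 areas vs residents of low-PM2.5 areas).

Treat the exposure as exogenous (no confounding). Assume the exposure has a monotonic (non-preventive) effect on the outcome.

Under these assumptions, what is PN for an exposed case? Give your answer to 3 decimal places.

Under exogeneity and monotonicity, PN = (RR − 1) / RR = 1 − 1/RR.
PN = (1.57 − 1) / 1.57 = 0.57 / 1.57 ≈ 0.3631

PN ≈ 0.363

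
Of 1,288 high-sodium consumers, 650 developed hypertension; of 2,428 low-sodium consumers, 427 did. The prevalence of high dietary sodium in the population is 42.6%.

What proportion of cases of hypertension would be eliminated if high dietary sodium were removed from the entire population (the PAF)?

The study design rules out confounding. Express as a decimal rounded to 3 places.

PAF ≈ 0.443

p₁ = P(outcome | exposed) = 650/1288 = 0.50466
p₀ = P(outcome | unexposed) = 427/2428 = 0.17586
Overall risk P(Y=1) = π·p₁ + (1−π)·p₀ = 0.426×0.50466 + 0.574×0.17586 = 0.31593.
Under exogeneity, PAF = [P(Y=1) − p₀] / P(Y=1).
PAF = (0.31593 − 0.17586) / 0.31593 ≈ 0.4433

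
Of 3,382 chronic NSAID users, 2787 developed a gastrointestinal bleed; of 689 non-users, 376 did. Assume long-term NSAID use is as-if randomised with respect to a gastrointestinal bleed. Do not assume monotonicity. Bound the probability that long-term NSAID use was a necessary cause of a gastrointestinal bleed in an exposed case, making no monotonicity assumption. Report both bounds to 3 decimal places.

p₁ = P(outcome | exposed) = 2787/3382 = 0.82407
p₀ = P(outcome | unexposed) = 376/689 = 0.54572
Under exogeneity alone the bounds on PN are max{0,(p₁−p₀)/p₁} ≤ PN ≤ min{1,(1−p₀)/p₁}.
  lower = (p₁ − p₀)/p₁ = 0.27835 / 0.82407 ≈ 0.3378
  upper = min{1, (1 − p₀)/p₁} = 0.45428 / 0.82407 ≈ 0.5513

0.338 ≤ PN ≤ 0.551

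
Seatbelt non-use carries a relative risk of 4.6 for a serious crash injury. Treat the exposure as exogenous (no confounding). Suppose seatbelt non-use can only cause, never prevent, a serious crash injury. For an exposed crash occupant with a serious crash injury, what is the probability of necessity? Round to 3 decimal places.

PN ≈ 0.783

Under exogeneity and monotonicity, PN = (RR − 1) / RR = 1 − 1/RR.
PN = (4.6 − 1) / 4.6 = 3.6 / 4.6 ≈ 0.7826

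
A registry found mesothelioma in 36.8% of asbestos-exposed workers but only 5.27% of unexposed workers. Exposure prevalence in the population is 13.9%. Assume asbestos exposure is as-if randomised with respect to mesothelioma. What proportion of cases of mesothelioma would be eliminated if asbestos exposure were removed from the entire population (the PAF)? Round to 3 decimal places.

p₁ = 0.368, p₀ = 0.0527.
Overall risk P(Y=1) = π·p₁ + (1−π)·p₀ = 0.139×0.368 + 0.861×0.0527 = 0.096527.
Under exogeneity, PAF = [P(Y=1) − p₀] / P(Y=1).
PAF = (0.096527 − 0.0527) / 0.096527 ≈ 0.4540

PAF ≈ 0.454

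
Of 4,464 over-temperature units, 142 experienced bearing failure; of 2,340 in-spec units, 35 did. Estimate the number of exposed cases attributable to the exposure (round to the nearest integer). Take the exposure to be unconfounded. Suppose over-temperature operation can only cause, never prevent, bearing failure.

p₁ = P(outcome | exposed) = 142/4464 = 0.03181
p₀ = P(outcome | unexposed) = 35/2340 = 0.014957
PN = (p₁ − p₀)/p₁ = (0.03181 − 0.014957) / 0.03181 ≈ 0.52979.
Attributable cases ≈ PN × (exposed cases) = 0.52979 × 142 ≈ 75.23.

about 75 cases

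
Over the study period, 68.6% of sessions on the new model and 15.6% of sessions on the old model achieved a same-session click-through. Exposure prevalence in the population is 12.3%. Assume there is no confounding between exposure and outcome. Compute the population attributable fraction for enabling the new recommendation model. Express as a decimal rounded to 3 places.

p₁ = 0.686, p₀ = 0.156.
Overall risk P(Y=1) = π·p₁ + (1−π)·p₀ = 0.123×0.686 + 0.877×0.156 = 0.22119.
Under exogeneity, PAF = [P(Y=1) − p₀] / P(Y=1).
PAF = (0.22119 − 0.156) / 0.22119 ≈ 0.2947

PAF ≈ 0.295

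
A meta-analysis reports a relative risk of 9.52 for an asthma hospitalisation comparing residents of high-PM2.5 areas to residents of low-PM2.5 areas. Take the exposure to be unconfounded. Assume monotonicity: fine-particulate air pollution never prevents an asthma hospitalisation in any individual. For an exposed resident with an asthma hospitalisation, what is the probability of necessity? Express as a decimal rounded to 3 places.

Under exogeneity and monotonicity, PN = (RR − 1) / RR = 1 − 1/RR.
PN = (9.52 − 1) / 9.52 = 8.52 / 9.52 ≈ 0.8950

PN ≈ 0.895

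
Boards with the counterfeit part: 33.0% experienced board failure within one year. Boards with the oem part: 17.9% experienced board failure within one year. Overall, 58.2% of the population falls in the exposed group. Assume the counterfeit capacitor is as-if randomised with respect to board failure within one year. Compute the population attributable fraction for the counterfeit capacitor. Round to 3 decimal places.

p₁ = 0.33, p₀ = 0.179.
Overall risk P(Y=1) = π·p₁ + (1−π)·p₀ = 0.582×0.33 + 0.418×0.179 = 0.26688.
Under exogeneity, PAF = [P(Y=1) − p₀] / P(Y=1).
PAF = (0.26688 − 0.179) / 0.26688 ≈ 0.3293

PAF ≈ 0.329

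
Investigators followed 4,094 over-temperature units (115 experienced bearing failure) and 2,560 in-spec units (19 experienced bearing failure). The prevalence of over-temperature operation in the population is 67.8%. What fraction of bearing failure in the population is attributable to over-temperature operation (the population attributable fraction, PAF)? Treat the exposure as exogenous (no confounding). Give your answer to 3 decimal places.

PAF ≈ 0.654

p₁ = P(outcome | exposed) = 115/4094 = 0.02809
p₀ = P(outcome | unexposed) = 19/2560 = 0.0074219
Overall risk P(Y=1) = π·p₁ + (1−π)·p₀ = 0.678×0.02809 + 0.322×0.0074219 = 0.021435.
Under exogeneity, PAF = [P(Y=1) − p₀] / P(Y=1).
PAF = (0.021435 − 0.0074219) / 0.021435 ≈ 0.6537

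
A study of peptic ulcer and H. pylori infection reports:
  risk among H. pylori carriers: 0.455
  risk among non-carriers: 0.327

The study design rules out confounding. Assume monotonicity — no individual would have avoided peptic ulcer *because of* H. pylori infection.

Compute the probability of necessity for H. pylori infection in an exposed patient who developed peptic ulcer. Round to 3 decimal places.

Let p₁ = 0.455, p₀ = 0.327.
Under exogeneity and monotonicity, PN = (p₁ − p₀) / p₁.
PN = (0.455 − 0.327) / 0.455 = 0.128 / 0.455 ≈ 0.2813

PN ≈ 0.281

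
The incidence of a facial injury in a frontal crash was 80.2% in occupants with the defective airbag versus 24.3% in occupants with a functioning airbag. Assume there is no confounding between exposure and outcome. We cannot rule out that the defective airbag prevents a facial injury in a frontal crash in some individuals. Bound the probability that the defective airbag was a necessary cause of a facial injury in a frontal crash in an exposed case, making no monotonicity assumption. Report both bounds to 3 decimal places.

p₁ = 0.802, p₀ = 0.243.
Under exogeneity alone the bounds on PN are max{0,(p₁−p₀)/p₁} ≤ PN ≤ min{1,(1−p₀)/p₁}.
  lower = (p₁ − p₀)/p₁ = 0.559 / 0.802 ≈ 0.6970
  upper = min{1, (1 − p₀)/p₁} = 0.757 / 0.802 ≈ 0.9439

0.697 ≤ PN ≤ 0.944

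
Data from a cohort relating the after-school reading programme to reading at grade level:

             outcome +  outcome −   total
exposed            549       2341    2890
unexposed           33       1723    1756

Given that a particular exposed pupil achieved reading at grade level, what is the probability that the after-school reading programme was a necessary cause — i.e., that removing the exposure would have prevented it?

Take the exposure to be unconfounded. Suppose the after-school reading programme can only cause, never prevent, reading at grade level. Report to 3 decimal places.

PN ≈ 0.901

p₁ = P(outcome | exposed) = 549/2890 = 0.18997
p₀ = P(outcome | unexposed) = 33/1756 = 0.018793
Under exogeneity and monotonicity, PN = (p₁ − p₀) / p₁.
PN = (0.18997 − 0.018793) / 0.18997 = 0.17117 / 0.18997 ≈ 0.9011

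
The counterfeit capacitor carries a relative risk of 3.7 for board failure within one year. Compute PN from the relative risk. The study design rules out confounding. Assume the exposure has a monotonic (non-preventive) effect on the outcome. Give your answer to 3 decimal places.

Under exogeneity and monotonicity, PN = (RR − 1) / RR = 1 − 1/RR.
PN = (3.7 − 1) / 3.7 = 2.7 / 3.7 ≈ 0.7297

PN ≈ 0.730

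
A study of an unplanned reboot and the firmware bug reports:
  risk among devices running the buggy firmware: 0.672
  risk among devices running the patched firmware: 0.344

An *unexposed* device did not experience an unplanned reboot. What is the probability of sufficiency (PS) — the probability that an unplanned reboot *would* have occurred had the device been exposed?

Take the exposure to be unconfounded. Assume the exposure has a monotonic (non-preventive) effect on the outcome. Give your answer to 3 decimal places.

PS ≈ 0.500

Let p₁ = 0.672, p₀ = 0.344.
Under exogeneity and monotonicity, PS = (p₁ − p₀) / (1 − p₀).
PS = (0.672 − 0.344) / (1 − 0.344) = 0.328 / 0.656 ≈ 0.5000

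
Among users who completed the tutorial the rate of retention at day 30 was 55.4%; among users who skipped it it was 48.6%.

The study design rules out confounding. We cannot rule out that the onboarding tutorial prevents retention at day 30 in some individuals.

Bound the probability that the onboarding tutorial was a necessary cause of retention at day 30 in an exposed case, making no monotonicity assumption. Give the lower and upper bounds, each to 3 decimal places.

p₁ = 0.554, p₀ = 0.486.
Under exogeneity alone the bounds on PN are max{0,(p₁−p₀)/p₁} ≤ PN ≤ min{1,(1−p₀)/p₁}.
  lower = (p₁ − p₀)/p₁ = 0.068 / 0.554 ≈ 0.1227
  upper = min{1, (1 − p₀)/p₁} = 0.514 / 0.554 ≈ 0.9278

0.123 ≤ PN ≤ 0.928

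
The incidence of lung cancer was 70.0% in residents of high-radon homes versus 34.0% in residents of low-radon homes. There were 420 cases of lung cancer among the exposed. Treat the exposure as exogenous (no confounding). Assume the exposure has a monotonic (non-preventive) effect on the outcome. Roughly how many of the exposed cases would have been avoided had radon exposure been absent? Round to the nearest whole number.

about 216 cases

p₁ = 0.7, p₀ = 0.34.
PN = (p₁ − p₀)/p₁ = (0.7 − 0.34) / 0.7 ≈ 0.51429.
Attributable cases ≈ PN × (exposed cases) = 0.51429 × 420 ≈ 216.00.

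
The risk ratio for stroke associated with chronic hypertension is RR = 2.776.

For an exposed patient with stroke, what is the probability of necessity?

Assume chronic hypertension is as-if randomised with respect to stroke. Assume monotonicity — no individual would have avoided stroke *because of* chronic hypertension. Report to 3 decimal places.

PN ≈ 0.640

Under exogeneity and monotonicity, PN = (RR − 1) / RR = 1 − 1/RR.
PN = (2.776 − 1) / 2.776 = 1.776 / 2.776 ≈ 0.6398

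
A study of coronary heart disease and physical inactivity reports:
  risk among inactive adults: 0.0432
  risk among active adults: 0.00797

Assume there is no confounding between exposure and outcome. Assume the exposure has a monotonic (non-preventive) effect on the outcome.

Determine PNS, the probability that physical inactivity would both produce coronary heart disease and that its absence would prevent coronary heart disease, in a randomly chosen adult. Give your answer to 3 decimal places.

PNS ≈ 0.035

Let p₁ = 0.0432, p₀ = 0.00797.
Under exogeneity and monotonicity, PNS = p₁ − p₀.
PNS = 0.0432 − 0.00797 = 0.03523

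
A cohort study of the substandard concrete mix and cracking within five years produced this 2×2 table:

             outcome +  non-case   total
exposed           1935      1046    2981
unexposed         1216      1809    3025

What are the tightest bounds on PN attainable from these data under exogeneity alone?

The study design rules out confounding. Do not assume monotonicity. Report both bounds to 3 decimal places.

0.381 ≤ PN ≤ 0.921

p₁ = P(outcome | exposed) = 1935/2981 = 0.64911
p₀ = P(outcome | unexposed) = 1216/3025 = 0.40198
Under exogeneity alone the bounds on PN are max{0,(p₁−p₀)/p₁} ≤ PN ≤ min{1,(1−p₀)/p₁}.
  lower = (p₁ − p₀)/p₁ = 0.24713 / 0.64911 ≈ 0.3807
  upper = min{1, (1 − p₀)/p₁} = 0.59802 / 0.64911 ≈ 0.9213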